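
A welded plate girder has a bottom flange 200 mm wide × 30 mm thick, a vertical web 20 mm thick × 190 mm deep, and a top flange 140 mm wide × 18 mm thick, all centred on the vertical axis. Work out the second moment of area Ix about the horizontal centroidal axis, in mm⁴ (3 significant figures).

Split into non-overlapping primitives; take the origin at the lower-left of the bounding box.
Bottom plate: 200 × 30, A = 6 000 mm², y = 15 mm, Ī = 450 000 mm⁴.
Web plate: 20 × 190, A = 3 800 mm², y = 125 mm, Ī = 11 431 667 mm⁴.
Top plate: 140 × 18, A = 2 520 mm², y = 229 mm, Ī = 68 040 mm⁴.
Centroid: ȳ = ΣA·y / ΣA = 92.701 mm.
Transfer each piece to the horizontal centroidal axis using Ī + A·d² with d = y − 92.701:
  bottom plate: d = -77.701 mm → contributes +36 674 951 mm⁴
  web plate: d = 32.299 mm → contributes +15 395 850 mm⁴
  top plate: d = 136.3 mm → contributes +46 882 927 mm⁴
Total I = 98 953 727 mm⁴.

Ix ≈ 9.90 × 10⁷ mm⁴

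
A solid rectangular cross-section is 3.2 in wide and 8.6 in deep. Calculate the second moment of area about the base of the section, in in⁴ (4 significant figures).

The section: 3.2 × 8.6, A = 27.52 in², y = 4.3 in, Ī = 169.615 in⁴.
Transfer it to the base of the section using Ī + A·d² with d = y − 0:
  the section: d = 4.3 in → contributes +678.46 in⁴
Total I = 678.46 in⁴.

I_base ≈ 678.5 in⁴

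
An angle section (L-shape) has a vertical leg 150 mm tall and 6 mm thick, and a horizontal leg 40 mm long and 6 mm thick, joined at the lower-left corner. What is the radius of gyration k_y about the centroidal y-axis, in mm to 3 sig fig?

Treat the section as a set of non-overlapping primitives; coordinates are from the bounding-box lower-left.
Vertical leg: 6 × 150, A = 900 mm², x = 3 mm, Ī = 2 700 mm⁴.
Horizontal leg (remainder): 34 × 6, A = 204 mm², x = 23 mm, Ī = 19 652 mm⁴.
Centroid: x̄ = ΣA·x / ΣA = 6.6957 mm.
Transfer each piece to the centroidal y-axis using Ī + A·d² with d = x − 6.6957:
  vertical leg: d = -3.6957 mm → contributes +14 992 mm⁴
  horizontal leg (remainder): d = 16.304 mm → contributes +73 882 mm⁴
Total I = 88 874 mm⁴.
Radius of gyration: k = √(I/A) = √(88 874 / 1 104) = 8.9723 mm.

k_y ≈ 8.97 mm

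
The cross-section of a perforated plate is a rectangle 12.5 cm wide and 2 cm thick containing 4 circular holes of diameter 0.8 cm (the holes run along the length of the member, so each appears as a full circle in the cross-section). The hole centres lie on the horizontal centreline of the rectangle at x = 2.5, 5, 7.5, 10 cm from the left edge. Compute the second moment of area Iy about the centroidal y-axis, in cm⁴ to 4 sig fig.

Iy ≈ 309.7 cm⁴

Decompose the section into non-overlapping parts with the origin at the bottom-left of its bounding rectangle.
Plate: 12.5 × 2, A = 25 cm², x = 6.25 cm, Ī = 325.521 cm⁴.
Hole 1 (subtracted): ⌀0.8, A = 0.502655 cm², x = 2.5 cm, Ī = 0.0201062 cm⁴.
Hole 2 (subtracted): ⌀0.8, A = 0.502655 cm², x = 5 cm, Ī = 0.0201062 cm⁴.
Hole 3 (subtracted): ⌀0.8, A = 0.502655 cm², x = 7.5 cm, Ī = 0.0201062 cm⁴.
Hole 4 (subtracted): ⌀0.8, A = 0.502655 cm², x = 10 cm, Ī = 0.0201062 cm⁴.
By symmetry the centroid is at mid-width, x̄ = 6.25 cm.
Transfer each piece to the centroidal y-axis using Ī + A·d² with d = x − 6.25:
  plate: d = 0 cm → contributes +325.521 cm⁴
  hole 1: d = -3.75 cm → contributes −7.08869 cm⁴
  hole 2: d = -1.25 cm → contributes −0.805504 cm⁴
  hole 3: d = 1.25 cm → contributes −0.805504 cm⁴
  hole 4: d = 3.75 cm → contributes −7.08869 cm⁴
Total I = 309.732 cm⁴.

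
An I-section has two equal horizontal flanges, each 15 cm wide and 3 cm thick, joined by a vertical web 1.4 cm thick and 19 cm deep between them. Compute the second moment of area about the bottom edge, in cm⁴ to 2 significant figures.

Treat the section as a set of non-overlapping primitives; coordinates are from the bounding-box lower-left.
Bottom flange: 15 × 3, A = 45 cm², y = 1.5 cm, Ī = 33.75 cm⁴.
Web: 1.4 × 19, A = 26.6 cm², y = 12.5 cm, Ī = 800.2 cm⁴.
Top flange: 15 × 3, A = 45 cm², y = 23.5 cm, Ī = 33.75 cm⁴.
Transfer each piece to the bottom edge using Ī + A·d² with d = y − 0:
  bottom flange: d = 1.5 cm → contributes +135 cm⁴
  web: d = 12.5 cm → contributes +4 956 cm⁴
  top flange: d = 23.5 cm → contributes +24 885 cm⁴
Total I = 29 976 cm⁴.

I_base ≈ 3.0 × 10⁴ cm⁴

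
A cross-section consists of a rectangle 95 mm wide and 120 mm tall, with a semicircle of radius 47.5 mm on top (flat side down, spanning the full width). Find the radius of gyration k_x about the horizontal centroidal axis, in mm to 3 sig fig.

Decompose the section into non-overlapping parts with the origin at the bottom-left of its bounding rectangle.
Rectangular body: 95 × 120, A = 11 400 mm², y = 60 mm, Ī = 13 680 000 mm⁴.
Semicircular cap: semicircle r = 47.5, A = 3544.1 mm², y = 140.16 mm, Ī = 558 736 mm⁴.
Centroid: ȳ = ΣA·y / ΣA = 79.01 mm.
Transfer each piece to the horizontal centroidal axis using Ī + A·d² with d = y − 79.01:
  rectangular body: d = -19.01 mm → contributes +17 799 935 mm⁴
  semicircular cap: d = 61.149 mm → contributes +13 810 939 mm⁴
Total I = 31 610 874 mm⁴.
Radius of gyration: k = √(I/A) = √(31 610 874 / 14 944) = 45.992 mm.

k_x ≈ 46.0 mm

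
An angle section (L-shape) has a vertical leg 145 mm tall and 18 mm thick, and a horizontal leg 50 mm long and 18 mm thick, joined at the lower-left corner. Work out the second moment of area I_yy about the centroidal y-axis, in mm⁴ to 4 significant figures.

I_yy ≈ 4.145 × 10⁵ mm⁴

Break the section into simple shapes (no overlaps), measuring from the bottom-left corner of the bounding box.
Vertical leg: 18 × 145, A = 2 610 mm², x = 9 mm, Ī = 70 470 mm⁴.
Horizontal leg (remainder): 32 × 18, A = 576 mm², x = 34 mm, Ī = 49 152 mm⁴.
Centroid: x̄ = ΣA·x / ΣA = 13.5198 mm.
Transfer each piece to the centroidal y-axis using Ī + A·d² with d = x − 13.5198:
  vertical leg: d = -4.51977 mm → contributes +123 788 mm⁴
  horizontal leg (remainder): d = 20.4802 mm → contributes +290 749 mm⁴
Total I = 414 537 mm⁴.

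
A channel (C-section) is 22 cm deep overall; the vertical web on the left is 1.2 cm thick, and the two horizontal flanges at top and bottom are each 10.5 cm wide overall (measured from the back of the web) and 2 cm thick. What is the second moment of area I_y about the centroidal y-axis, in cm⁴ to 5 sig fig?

Break the section into simple shapes (no overlaps), measuring from the bottom-left corner of the bounding box.
Web: 1.2 × 22, A = 26.4 cm², x = 0.6 cm, Ī = 3.168 cm⁴.
Top flange (beyond web): 9.3 × 2, A = 18.6 cm², x = 5.85 cm, Ī = 134.0595 cm⁴.
Bottom flange (beyond web): 9.3 × 2, A = 18.6 cm², x = 5.85 cm, Ī = 134.0595 cm⁴.
Centroid: x̄ = ΣA·x / ΣA = 3.670755 cm.
Transfer each piece to the centroidal y-axis using Ī + A·d² with d = x − 3.670755:
  web: d = -3.070755 cm → contributes +252.1077 cm⁴
  top flange (beyond web): d = 2.179245 cm → contributes +222.3929 cm⁴
  bottom flange (beyond web): d = 2.179245 cm → contributes +222.3929 cm⁴
Total I = 696.8936 cm⁴.

I_y ≈ 696.89 cm⁴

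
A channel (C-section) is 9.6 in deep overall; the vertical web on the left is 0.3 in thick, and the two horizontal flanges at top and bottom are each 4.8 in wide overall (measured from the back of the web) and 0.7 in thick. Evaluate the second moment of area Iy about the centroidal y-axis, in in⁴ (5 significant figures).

Break the section into simple shapes (no overlaps), measuring from the bottom-left corner of the bounding box.
Web: 0.3 × 9.6, A = 2.88 in², x = 0.15 in, Ī = 0.0216 in⁴.
Top flange (beyond web): 4.5 × 0.7, A = 3.15 in², x = 2.55 in, Ī = 5.315625 in⁴.
Bottom flange (beyond web): 4.5 × 0.7, A = 3.15 in², x = 2.55 in, Ī = 5.315625 in⁴.
Centroid: x̄ = ΣA·x / ΣA = 1.797059 in.
Transfer each piece to the centroidal y-axis using Ī + A·d² with d = x − 1.797059:
  web: d = -1.647059 in → contributes +7.834472 in⁴
  top flange (beyond web): d = 0.7529412 in → contributes +7.101424 in⁴
  bottom flange (beyond web): d = 0.7529412 in → contributes +7.101424 in⁴
Total I = 22.03732 in⁴.

Iy ≈ 22.037 in⁴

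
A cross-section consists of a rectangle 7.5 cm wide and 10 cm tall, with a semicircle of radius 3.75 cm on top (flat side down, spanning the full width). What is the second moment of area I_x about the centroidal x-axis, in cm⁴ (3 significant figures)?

I_x ≈ 1390 cm⁴

Decompose the section into non-overlapping parts with the origin at the bottom-left of its bounding rectangle.
Rectangular body: 7.5 × 10, A = 75 cm², y = 5 cm, Ī = 625 cm⁴.
Semicircular cap: semicircle r = 3.75, A = 22.089 cm², y = 11.592 cm, Ī = 21.705 cm⁴.
Centroid: ȳ = ΣA·y / ΣA = 6.4997 cm.
Transfer each piece to the centroidal x-axis using Ī + A·d² with d = y − 6.4997:
  rectangular body: d = -1.4997 cm → contributes +793.68 cm⁴
  semicircular cap: d = 5.0919 cm → contributes +594.42 cm⁴
Total I = 1388.1 cm⁴.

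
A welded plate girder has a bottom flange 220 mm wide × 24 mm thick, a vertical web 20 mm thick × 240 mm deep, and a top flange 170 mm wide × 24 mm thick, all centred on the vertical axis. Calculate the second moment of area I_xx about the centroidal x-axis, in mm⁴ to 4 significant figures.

Treat the section as a set of non-overlapping primitives; coordinates are from the bounding-box lower-left.
Bottom plate: 220 × 24, A = 5 280 mm², y = 12 mm, Ī = 253 440 mm⁴.
Web plate: 20 × 240, A = 4 800 mm², y = 144 mm, Ī = 23 040 000 mm⁴.
Top plate: 170 × 24, A = 4 080 mm², y = 276 mm, Ī = 195 840 mm⁴.
Centroid: ȳ = ΣA·y / ΣA = 132.814 mm.
Transfer each piece to the centroidal x-axis using Ī + A·d² with d = y − 132.814:
  bottom plate: d = -120.814 mm → contributes +77 319 877 mm⁴
  web plate: d = 11.1864 mm → contributes +23 640 655 mm⁴
  top plate: d = 143.186 mm → contributes +83 845 456 mm⁴
Total I = 184 805 988 mm⁴.

I_xx ≈ 1.848 × 10⁸ mm⁴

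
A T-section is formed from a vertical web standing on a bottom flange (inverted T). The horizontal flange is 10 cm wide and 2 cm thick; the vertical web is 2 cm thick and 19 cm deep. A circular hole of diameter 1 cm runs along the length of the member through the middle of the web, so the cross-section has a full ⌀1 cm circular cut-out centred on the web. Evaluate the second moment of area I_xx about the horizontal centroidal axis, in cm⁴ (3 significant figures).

Decompose the section into non-overlapping parts with the origin at the bottom-left of its bounding rectangle.
Flange: 10 × 2, A = 20 cm², y = 1 cm, Ī = 6.6667 cm⁴.
Web: 2 × 19, A = 38 cm², y = 11.5 cm, Ī = 1143.2 cm⁴.
Hole (subtracted): ⌀1, A = 0.7854 cm², y = 11.5 cm, Ī = 0.049087 cm⁴.
Centroid: ȳ = ΣA·y / ΣA = 7.8296 cm.
Transfer each piece to the horizontal centroidal axis using Ī + A·d² with d = y − 7.8296:
  flange: d = -6.8296 cm → contributes +939.54 cm⁴
  web: d = 3.6704 cm → contributes +1655.1 cm⁴
  hole: d = 3.6704 cm → contributes −10.63 cm⁴
Total I = 2 584 cm⁴.

I_xx ≈ 2580 cm⁴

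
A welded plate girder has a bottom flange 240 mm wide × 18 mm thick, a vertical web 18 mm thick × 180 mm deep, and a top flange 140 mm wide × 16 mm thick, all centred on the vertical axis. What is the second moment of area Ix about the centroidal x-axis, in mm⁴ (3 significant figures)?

Decompose the section into non-overlapping parts with the origin at the bottom-left of its bounding rectangle.
Bottom plate: 240 × 18, A = 4 320 mm², y = 9 mm, Ī = 116 640 mm⁴.
Web plate: 18 × 180, A = 3 240 mm², y = 108 mm, Ī = 8 748 000 mm⁴.
Top plate: 140 × 16, A = 2 240 mm², y = 206 mm, Ī = 47 787 mm⁴.
Centroid: ȳ = ΣA·y / ΣA = 86.759 mm.
Transfer each piece to the centroidal x-axis using Ī + A·d² with d = y − 86.759:
  bottom plate: d = -77.759 mm → contributes +26 237 480 mm⁴
  web plate: d = 21.241 mm → contributes +10 209 798 mm⁴
  top plate: d = 119.24 mm → contributes +31 896 941 mm⁴
Total I = 68 344 218 mm⁴.

Ix ≈ 6.83 × 10⁷ mm⁴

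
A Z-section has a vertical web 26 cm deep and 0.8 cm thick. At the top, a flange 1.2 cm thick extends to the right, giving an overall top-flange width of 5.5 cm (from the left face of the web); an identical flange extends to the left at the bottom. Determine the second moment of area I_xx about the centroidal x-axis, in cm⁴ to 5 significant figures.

Split into non-overlapping primitives; take the origin at the lower-left of the bounding box.
Web: 0.8 × 26, A = 20.8 cm², y = 13 cm, Ī = 1171.733 cm⁴.
Top flange (beyond web): 4.7 × 1.2, A = 5.64 cm², y = 25.4 cm, Ī = 0.6768 cm⁴.
Bottom flange (beyond web): 4.7 × 1.2, A = 5.64 cm², y = 0.6 cm, Ī = 0.6768 cm⁴.
Centroid: ȳ = ΣA·y / ΣA = 13 cm.
Transfer each piece to the centroidal x-axis using Ī + A·d² with d = y − 13:
  web: d = 0 cm → contributes +1171.733 cm⁴
  top flange (beyond web): d = 12.4 cm → contributes +867.8832 cm⁴
  bottom flange (beyond web): d = -12.4 cm → contributes +867.8832 cm⁴
Total I = 2907.5 cm⁴.

I_xx ≈ 2907.5 cm⁴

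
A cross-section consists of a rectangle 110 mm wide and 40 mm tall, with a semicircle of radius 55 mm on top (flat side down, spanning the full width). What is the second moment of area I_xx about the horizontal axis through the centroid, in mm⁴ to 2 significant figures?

Split into non-overlapping primitives; take the origin at the lower-left of the bounding box.
Rectangular body: 110 × 40, A = 4 400 mm², y = 20 mm, Ī = 586 667 mm⁴.
Semicircular cap: semicircle r = 55, A = 4 752 mm², y = 63.34 mm, Ī = 1 004 345 mm⁴.
Centroid: ȳ = ΣA·y / ΣA = 42.5 mm.
Transfer each piece to the horizontal axis through the centroid using Ī + A·d² with d = y − 42.5:
  rectangular body: d = -22.5 mm → contributes +2 814 978 mm⁴
  semicircular cap: d = 20.84 mm → contributes +3 067 745 mm⁴
Total I = 5 882 723 mm⁴.

I_xx ≈ 5.9 × 10⁶ mm⁴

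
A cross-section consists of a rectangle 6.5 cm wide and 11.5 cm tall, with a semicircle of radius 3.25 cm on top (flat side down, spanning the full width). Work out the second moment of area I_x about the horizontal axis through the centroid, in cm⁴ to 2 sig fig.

I_x ≈ 1500 cm⁴

Split into non-overlapping primitives; take the origin at the lower-left of the bounding box.
Rectangular body: 6.5 × 11.5, A = 74.75 cm², y = 5.75 cm, Ī = 823.8 cm⁴.
Semicircular cap: semicircle r = 3.25, A = 16.59 cm², y = 12.88 cm, Ī = 12.25 cm⁴.
Centroid: ȳ = ΣA·y / ΣA = 7.045 cm.
Transfer each piece to the horizontal axis through the centroid using Ī + A·d² with d = y − 7.045:
  rectangular body: d = -1.295 cm → contributes +949.2 cm⁴
  semicircular cap: d = 5.834 cm → contributes +577 cm⁴
Total I = 1 526 cm⁴.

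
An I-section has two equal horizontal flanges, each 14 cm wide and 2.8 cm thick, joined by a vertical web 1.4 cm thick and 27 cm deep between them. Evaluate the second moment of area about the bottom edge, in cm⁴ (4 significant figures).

I_base ≈ 5.063 × 10⁴ cm⁴

Break the section into simple shapes (no overlaps), measuring from the bottom-left corner of the bounding box.
Bottom flange: 14 × 2.8, A = 39.2 cm², y = 1.4 cm, Ī = 25.6107 cm⁴.
Web: 1.4 × 27, A = 37.8 cm², y = 16.3 cm, Ī = 2296.35 cm⁴.
Top flange: 14 × 2.8, A = 39.2 cm², y = 31.2 cm, Ī = 25.6107 cm⁴.
Transfer each piece to the bottom edge using Ī + A·d² with d = y − 0:
  bottom flange: d = 1.4 cm → contributes +102.443 cm⁴
  web: d = 16.3 cm → contributes +12339.4 cm⁴
  top flange: d = 31.2 cm → contributes +38184.5 cm⁴
Total I = 50626.3 cm⁴.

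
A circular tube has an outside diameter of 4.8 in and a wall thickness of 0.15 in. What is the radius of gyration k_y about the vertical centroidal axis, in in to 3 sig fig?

Break the section into simple shapes (no overlaps), measuring from the bottom-left corner of the bounding box.
Outer circle: ⌀4.8, A = 18.096 in², x = 2.4 in, Ī = 26.058 in⁴.
Bore (subtracted): ⌀4.5, A = 15.904 in², x = 2.4 in, Ī = 20.129 in⁴.
By symmetry the centroid is at mid-width, x̄ = 2.4 in.
All pieces are centred on the vertical centroidal axis, so I = ΣĪ (holes subtracted) = 5.9287 in⁴.
Radius of gyration: k = √(I/A) = √(5.9287 / 2.1913) = 1.6449 in.

k_y ≈ 1.64 in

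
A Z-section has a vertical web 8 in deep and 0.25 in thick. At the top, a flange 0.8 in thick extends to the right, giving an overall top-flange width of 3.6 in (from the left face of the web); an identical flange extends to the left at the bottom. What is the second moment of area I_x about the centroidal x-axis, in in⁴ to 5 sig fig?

I_x ≈ 80.418 in⁴

Break the section into simple shapes (no overlaps), measuring from the bottom-left corner of the bounding box.
Web: 0.25 × 8, A = 2 in², y = 4 in, Ī = 10.66667 in⁴.
Top flange (beyond web): 3.35 × 0.8, A = 2.68 in², y = 7.6 in, Ī = 0.1429333 in⁴.
Bottom flange (beyond web): 3.35 × 0.8, A = 2.68 in², y = 0.4 in, Ī = 0.1429333 in⁴.
Centroid: ȳ = ΣA·y / ΣA = 4 in.
Transfer each piece to the centroidal x-axis using Ī + A·d² with d = y − 4:
  web: d = 0 in → contributes +10.66667 in⁴
  top flange (beyond web): d = 3.6 in → contributes +34.87573 in⁴
  bottom flange (beyond web): d = -3.6 in → contributes +34.87573 in⁴
Total I = 80.41813 in⁴.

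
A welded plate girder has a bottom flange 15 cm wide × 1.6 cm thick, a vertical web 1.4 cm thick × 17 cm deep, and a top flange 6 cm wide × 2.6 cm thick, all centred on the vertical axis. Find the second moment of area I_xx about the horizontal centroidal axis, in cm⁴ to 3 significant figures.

Treat the section as a set of non-overlapping primitives; coordinates are from the bounding-box lower-left.
Bottom plate: 15 × 1.6, A = 24 cm², y = 0.8 cm, Ī = 5.12 cm⁴.
Web plate: 1.4 × 17, A = 23.8 cm², y = 10.1 cm, Ī = 573.18 cm⁴.
Top plate: 6 × 2.6, A = 15.6 cm², y = 19.9 cm, Ī = 8.788 cm⁴.
Centroid: ȳ = ΣA·y / ΣA = 8.9909 cm.
Transfer each piece to the horizontal centroidal axis using Ī + A·d² with d = y − 8.9909:
  bottom plate: d = -8.1909 cm → contributes +1615.3 cm⁴
  web plate: d = 1.1091 cm → contributes +602.46 cm⁴
  top plate: d = 10.909 cm → contributes +1865.3 cm⁴
Total I = 4083.1 cm⁴.

I_xx ≈ 4080 cm⁴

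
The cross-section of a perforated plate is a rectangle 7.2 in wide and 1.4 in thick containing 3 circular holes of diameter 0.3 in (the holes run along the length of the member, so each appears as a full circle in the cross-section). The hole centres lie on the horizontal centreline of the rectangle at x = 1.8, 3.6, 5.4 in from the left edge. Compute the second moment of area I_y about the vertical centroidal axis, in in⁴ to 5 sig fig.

Decompose the section into non-overlapping parts with the origin at the bottom-left of its bounding rectangle.
Plate: 7.2 × 1.4, A = 10.08 in², x = 3.6 in, Ī = 43.5456 in⁴.
Hole 1 (subtracted): ⌀0.3, A = 0.07068583 in², x = 1.8 in, Ī = 0.0003976078 in⁴.
Hole 2 (subtracted): ⌀0.3, A = 0.07068583 in², x = 3.6 in, Ī = 0.0003976078 in⁴.
Hole 3 (subtracted): ⌀0.3, A = 0.07068583 in², x = 5.4 in, Ī = 0.0003976078 in⁴.
By symmetry the centroid is at mid-width, x̄ = 3.6 in.
Transfer each piece to the vertical centroidal axis using Ī + A·d² with d = x − 3.6:
  plate: d = 0 in → contributes +43.5456 in⁴
  hole 1: d = -1.8 in → contributes −0.2294197 in⁴
  hole 2: d = 0 in → contributes −0.0003976078 in⁴
  hole 3: d = 1.8 in → contributes −0.2294197 in⁴
Total I = 43.08636 in⁴.

I_y ≈ 43.086 in⁴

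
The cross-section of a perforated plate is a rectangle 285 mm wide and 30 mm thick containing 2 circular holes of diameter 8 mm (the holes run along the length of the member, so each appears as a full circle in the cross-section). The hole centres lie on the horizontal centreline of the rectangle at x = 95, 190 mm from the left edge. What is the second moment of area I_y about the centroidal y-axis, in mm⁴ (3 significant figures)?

I_y ≈ 5.76 × 10⁷ mm⁴

Split into non-overlapping primitives; take the origin at the lower-left of the bounding box.
Plate: 285 × 30, A = 8 550 mm², x = 142.5 mm, Ī = 57 872 813 mm⁴.
Hole 1 (subtracted): ⌀8, A = 50.265 mm², x = 95 mm, Ī = 201.06 mm⁴.
Hole 2 (subtracted): ⌀8, A = 50.265 mm², x = 190 mm, Ī = 201.06 mm⁴.
By symmetry the centroid is at mid-width, x̄ = 142.5 mm.
Transfer each piece to the centroidal y-axis using Ī + A·d² with d = x − 142.5:
  plate: d = 0 mm → contributes +57 872 813 mm⁴
  hole 1: d = -47.5 mm → contributes −113 613 mm⁴
  hole 2: d = 47.5 mm → contributes −113 613 mm⁴
Total I = 57 645 587 mm⁴.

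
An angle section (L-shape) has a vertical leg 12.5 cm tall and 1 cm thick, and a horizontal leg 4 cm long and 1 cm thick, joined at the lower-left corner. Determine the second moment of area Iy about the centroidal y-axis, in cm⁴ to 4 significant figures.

Treat the section as a set of non-overlapping primitives; coordinates are from the bounding-box lower-left.
Vertical leg: 1 × 12.5, A = 12.5 cm², x = 0.5 cm, Ī = 1.04167 cm⁴.
Horizontal leg (remainder): 3 × 1, A = 3 cm², x = 2.5 cm, Ī = 2.25 cm⁴.
Centroid: x̄ = ΣA·x / ΣA = 0.887097 cm.
Transfer each piece to the centroidal y-axis using Ī + A·d² with d = x − 0.887097:
  vertical leg: d = -0.387097 cm → contributes +2.91472 cm⁴
  horizontal leg (remainder): d = 1.6129 cm → contributes +10.0544 cm⁴
Total I = 12.9691 cm⁴.

Iy ≈ 12.97 cm⁴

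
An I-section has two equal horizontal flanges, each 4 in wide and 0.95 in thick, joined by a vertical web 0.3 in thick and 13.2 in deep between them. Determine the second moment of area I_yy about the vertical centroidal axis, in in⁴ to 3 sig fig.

I_yy ≈ 10.2 in⁴

Break the section into simple shapes (no overlaps), measuring from the bottom-left corner of the bounding box.
Bottom flange: 4 × 0.95, A = 3.8 in², x = 2 in, Ī = 5.0667 in⁴.
Web: 0.3 × 13.2, A = 3.96 in², x = 2 in, Ī = 0.0297 in⁴.
Top flange: 4 × 0.95, A = 3.8 in², x = 2 in, Ī = 5.0667 in⁴.
By symmetry the centroid is at mid-width, x̄ = 2 in.
All pieces are centred on the vertical centroidal axis, so I = ΣĪ = 10.163 in⁴.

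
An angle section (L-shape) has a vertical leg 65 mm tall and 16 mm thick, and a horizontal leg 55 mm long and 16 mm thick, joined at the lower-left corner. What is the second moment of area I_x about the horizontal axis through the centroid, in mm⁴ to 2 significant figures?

I_x ≈ 6.1 × 10⁵ mm⁴

Break the section into simple shapes (no overlaps), measuring from the bottom-left corner of the bounding box.
Vertical leg: 16 × 65, A = 1 040 mm², y = 32.5 mm, Ī = 366 167 mm⁴.
Horizontal leg (remainder): 39 × 16, A = 624 mm², y = 8 mm, Ī = 13 312 mm⁴.
Centroid: ȳ = ΣA·y / ΣA = 23.31 mm.
Transfer each piece to the horizontal axis through the centroid using Ī + A·d² with d = y − 23.31:
  vertical leg: d = 9.188 mm → contributes +453 953 mm⁴
  horizontal leg (remainder): d = -15.31 mm → contributes +159 623 mm⁴
Total I = 613 576 mm⁴.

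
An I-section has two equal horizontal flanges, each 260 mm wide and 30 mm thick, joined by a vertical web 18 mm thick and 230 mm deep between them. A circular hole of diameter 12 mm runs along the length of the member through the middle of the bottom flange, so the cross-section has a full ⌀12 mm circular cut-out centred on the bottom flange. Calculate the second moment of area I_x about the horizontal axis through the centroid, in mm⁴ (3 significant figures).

I_x ≈ 2.81 × 10⁸ mm⁴

Split into non-overlapping primitives; take the origin at the lower-left of the bounding box.
Bottom flange: 260 × 30, A = 7 800 mm², y = 15 mm, Ī = 585 000 mm⁴.
Web: 18 × 230, A = 4 140 mm², y = 145 mm, Ī = 18 250 500 mm⁴.
Top flange: 260 × 30, A = 7 800 mm², y = 275 mm, Ī = 585 000 mm⁴.
Hole (subtracted): ⌀12, A = 113.1 mm², y = 15 mm, Ī = 1017.9 mm⁴.
Centroid: ȳ = ΣA·y / ΣA = 145.75 mm.
Transfer each piece to the horizontal axis through the centroid using Ī + A·d² with d = y − 145.75:
  bottom flange: d = -130.75 mm → contributes +133 928 566 mm⁴
  web: d = -0.74911 mm → contributes +18 252 823 mm⁴
  top flange: d = 129.25 mm → contributes +130 890 188 mm⁴
  hole: d = -130.75 mm → contributes −1 934 454 mm⁴
Total I = 281 137 123 mm⁴.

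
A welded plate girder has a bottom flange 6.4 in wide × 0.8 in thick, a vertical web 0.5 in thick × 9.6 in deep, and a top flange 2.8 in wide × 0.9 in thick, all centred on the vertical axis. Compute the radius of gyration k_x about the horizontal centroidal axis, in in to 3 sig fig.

k_x ≈ 4.31 in

Decompose the section into non-overlapping parts with the origin at the bottom-left of its bounding rectangle.
Bottom plate: 6.4 × 0.8, A = 5.12 in², y = 0.4 in, Ī = 0.27307 in⁴.
Web plate: 0.5 × 9.6, A = 4.8 in², y = 5.6 in, Ī = 36.864 in⁴.
Top plate: 2.8 × 0.9, A = 2.52 in², y = 10.85 in, Ī = 0.1701 in⁴.
Centroid: ȳ = ΣA·y / ΣA = 4.5233 in.
Transfer each piece to the horizontal centroidal axis using Ī + A·d² with d = y − 4.5233:
  bottom plate: d = -4.1233 in → contributes +87.322 in⁴
  web plate: d = 1.0767 in → contributes +42.428 in⁴
  top plate: d = 6.3267 in → contributes +101.04 in⁴
Total I = 230.79 in⁴.
Radius of gyration: k = √(I/A) = √(230.79 / 12.44) = 4.3072 in.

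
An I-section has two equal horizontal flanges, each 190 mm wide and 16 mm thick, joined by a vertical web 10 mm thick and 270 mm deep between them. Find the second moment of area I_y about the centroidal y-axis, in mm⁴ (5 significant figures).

I_y ≈ 1.8313 × 10⁷ mm⁴

Break the section into simple shapes (no overlaps), measuring from the bottom-left corner of the bounding box.
Bottom flange: 190 × 16, A = 3 040 mm², x = 95 mm, Ī = 9 145 333 mm⁴.
Web: 10 × 270, A = 2 700 mm², x = 95 mm, Ī = 22 500 mm⁴.
Top flange: 190 × 16, A = 3 040 mm², x = 95 mm, Ī = 9 145 333 mm⁴.
By symmetry the centroid is at mid-width, x̄ = 95 mm.
All pieces are centred on the centroidal y-axis, so I = ΣĪ = 18 313 167 mm⁴.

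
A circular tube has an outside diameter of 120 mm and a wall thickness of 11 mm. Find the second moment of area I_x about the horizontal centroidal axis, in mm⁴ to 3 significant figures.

I_x ≈ 5.65 × 10⁶ mm⁴

Break the section into simple shapes (no overlaps), measuring from the bottom-left corner of the bounding box.
Outer circle: ⌀120, A = 11 310 mm², y = 60 mm, Ī = 10 178 760 mm⁴.
Bore (subtracted): ⌀98, A = 7 543 mm², y = 60 mm, Ī = 4 527 664 mm⁴.
By symmetry the centroid is at mid-height, ȳ = 60 mm.
All pieces are centred on the horizontal centroidal axis, so I = ΣĪ (holes subtracted) = 5 651 096 mm⁴.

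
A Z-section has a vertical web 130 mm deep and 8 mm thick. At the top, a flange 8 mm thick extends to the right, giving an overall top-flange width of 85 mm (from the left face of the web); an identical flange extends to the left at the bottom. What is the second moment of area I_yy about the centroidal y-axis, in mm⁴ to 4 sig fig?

I_yy ≈ 2.840 × 10⁶ mm⁴

Break the section into simple shapes (no overlaps), measuring from the bottom-left corner of the bounding box.
Web: 8 × 130, A = 1 040 mm², x = 81 mm, Ī = 5546.67 mm⁴.
Top flange (beyond web): 77 × 8, A = 616 mm², x = 123.5 mm, Ī = 304 355 mm⁴.
Bottom flange (beyond web): 77 × 8, A = 616 mm², x = 38.5 mm, Ī = 304 355 mm⁴.
Centroid: x̄ = ΣA·x / ΣA = 81 mm.
Transfer each piece to the centroidal y-axis using Ī + A·d² with d = x − 81:
  web: d = 0 mm → contributes +5546.67 mm⁴
  top flange (beyond web): d = 42.5 mm → contributes +1 417 005 mm⁴
  bottom flange (beyond web): d = -42.5 mm → contributes +1 417 005 mm⁴
Total I = 2 839 557 mm⁴.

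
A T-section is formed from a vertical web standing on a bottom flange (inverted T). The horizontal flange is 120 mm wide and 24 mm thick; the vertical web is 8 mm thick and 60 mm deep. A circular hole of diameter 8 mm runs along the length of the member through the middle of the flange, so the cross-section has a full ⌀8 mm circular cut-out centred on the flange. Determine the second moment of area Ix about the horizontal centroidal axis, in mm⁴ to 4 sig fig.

Ix ≈ 1.006 × 10⁶ mm⁴

Decompose the section into non-overlapping parts with the origin at the bottom-left of its bounding rectangle.
Flange: 120 × 24, A = 2 880 mm², y = 12 mm, Ī = 138 240 mm⁴.
Web: 8 × 60, A = 480 mm², y = 54 mm, Ī = 144 000 mm⁴.
Hole (subtracted): ⌀8, A = 50.2655 mm², y = 12 mm, Ī = 201.062 mm⁴.
Centroid: ȳ = ΣA·y / ΣA = 18.0911 mm.
Transfer each piece to the horizontal centroidal axis using Ī + A·d² with d = y − 18.0911:
  flange: d = -6.09112 mm → contributes +245 093 mm⁴
  web: d = 35.9089 mm → contributes +762 935 mm⁴
  hole: d = -6.09112 mm → contributes −2 066 mm⁴
Total I = 1 005 962 mm⁴.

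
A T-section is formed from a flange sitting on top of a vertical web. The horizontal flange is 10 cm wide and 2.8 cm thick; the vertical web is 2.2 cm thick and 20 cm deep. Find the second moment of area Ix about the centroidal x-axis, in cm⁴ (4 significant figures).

Split into non-overlapping primitives; take the origin at the lower-left of the bounding box.
Flange: 10 × 2.8, A = 28 cm², y = 21.4 cm, Ī = 18.2933 cm⁴.
Web: 2.2 × 20, A = 44 cm², y = 10 cm, Ī = 1466.67 cm⁴.
Centroid: ȳ = ΣA·y / ΣA = 14.4333 cm.
Transfer each piece to the centroidal x-axis using Ī + A·d² with d = y − 14.4333:
  flange: d = 6.96667 cm → contributes +1377.26 cm⁴
  web: d = -4.43333 cm → contributes +2331.46 cm⁴
Total I = 3708.72 cm⁴.

Ix ≈ 3709 cm⁴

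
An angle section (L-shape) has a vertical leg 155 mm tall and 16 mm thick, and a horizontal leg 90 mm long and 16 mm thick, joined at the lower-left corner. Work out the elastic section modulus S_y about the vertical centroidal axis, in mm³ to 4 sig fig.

Decompose the section into non-overlapping parts with the origin at the bottom-left of its bounding rectangle.
Vertical leg: 16 × 155, A = 2 480 mm², x = 8 mm, Ī = 52906.7 mm⁴.
Horizontal leg (remainder): 74 × 16, A = 1 184 mm², x = 53 mm, Ī = 540 299 mm⁴.
Centroid: x̄ = ΣA·x / ΣA = 22.5415 mm.
Transfer each piece to the vertical centroidal axis using Ī + A·d² with d = x − 22.5415:
  vertical leg: d = -14.5415 mm → contributes +577 315 mm⁴
  horizontal leg (remainder): d = 30.4585 mm → contributes +1 638 721 mm⁴
Total I = 2 216 035 mm⁴.
Extreme fibre distance c = 67.4585 mm; S = I/c = 32850.3 mm³.

S_y ≈ 3.285 × 10⁴ mm³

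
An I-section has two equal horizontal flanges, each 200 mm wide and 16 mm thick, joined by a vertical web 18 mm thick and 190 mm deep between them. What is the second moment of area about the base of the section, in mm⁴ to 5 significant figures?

I_base ≈ 1.9931 × 10⁸ mm⁴

Break the section into simple shapes (no overlaps), measuring from the bottom-left corner of the bounding box.
Bottom flange: 200 × 16, A = 3 200 mm², y = 8 mm, Ī = 68266.67 mm⁴.
Web: 18 × 190, A = 3 420 mm², y = 111 mm, Ī = 10 288 500 mm⁴.
Top flange: 200 × 16, A = 3 200 mm², y = 214 mm, Ī = 68266.67 mm⁴.
Transfer each piece to the bottom edge using Ī + A·d² with d = y − 0:
  bottom flange: d = 8 mm → contributes +273066.7 mm⁴
  web: d = 111 mm → contributes +52 426 320 mm⁴
  top flange: d = 214 mm → contributes +146 615 467 mm⁴
Total I = 199 314 853 mm⁴.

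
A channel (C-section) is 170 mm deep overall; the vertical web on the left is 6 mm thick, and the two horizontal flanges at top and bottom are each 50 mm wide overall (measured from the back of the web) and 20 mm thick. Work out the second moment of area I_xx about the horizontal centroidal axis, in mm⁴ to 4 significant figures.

Treat the section as a set of non-overlapping primitives; coordinates are from the bounding-box lower-left.
Web: 6 × 170, A = 1 020 mm², y = 85 mm, Ī = 2 456 500 mm⁴.
Top flange (beyond web): 44 × 20, A = 880 mm², y = 160 mm, Ī = 29333.3 mm⁴.
Bottom flange (beyond web): 44 × 20, A = 880 mm², y = 10 mm, Ī = 29333.3 mm⁴.
By symmetry the centroid is at mid-height, ȳ = 85 mm.
Transfer each piece to the horizontal centroidal axis using Ī + A·d² with d = y − 85:
  web: d = 0 mm → contributes +2 456 500 mm⁴
  top flange (beyond web): d = 75 mm → contributes +4 979 333 mm⁴
  bottom flange (beyond web): d = -75 mm → contributes +4 979 333 mm⁴
Total I = 12 415 167 mm⁴.

I_xx ≈ 1.242 × 10⁷ mm⁴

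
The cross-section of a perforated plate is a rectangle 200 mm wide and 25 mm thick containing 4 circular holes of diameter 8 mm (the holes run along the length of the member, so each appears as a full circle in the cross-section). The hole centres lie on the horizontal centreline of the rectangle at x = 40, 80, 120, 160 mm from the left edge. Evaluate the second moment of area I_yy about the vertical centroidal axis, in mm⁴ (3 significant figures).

I_yy ≈ 1.63 × 10⁷ mm⁴

Decompose the section into non-overlapping parts with the origin at the bottom-left of its bounding rectangle.
Plate: 200 × 25, A = 5 000 mm², x = 100 mm, Ī = 16 666 667 mm⁴.
Hole 1 (subtracted): ⌀8, A = 50.265 mm², x = 40 mm, Ī = 201.06 mm⁴.
Hole 2 (subtracted): ⌀8, A = 50.265 mm², x = 80 mm, Ī = 201.06 mm⁴.
Hole 3 (subtracted): ⌀8, A = 50.265 mm², x = 120 mm, Ī = 201.06 mm⁴.
Hole 4 (subtracted): ⌀8, A = 50.265 mm², x = 160 mm, Ī = 201.06 mm⁴.
By symmetry the centroid is at mid-width, x̄ = 100 mm.
Transfer each piece to the vertical centroidal axis using Ī + A·d² with d = x − 100:
  plate: d = 0 mm → contributes +16 666 667 mm⁴
  hole 1: d = -60 mm → contributes −181 157 mm⁴
  hole 2: d = -20 mm → contributes −20 307 mm⁴
  hole 3: d = 20 mm → contributes −20 307 mm⁴
  hole 4: d = 60 mm → contributes −181 157 mm⁴
Total I = 16 263 739 mm⁴.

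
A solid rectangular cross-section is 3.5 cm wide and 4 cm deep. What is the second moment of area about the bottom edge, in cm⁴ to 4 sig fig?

The section: 3.5 × 4, A = 14 cm², y = 2 cm, Ī = 18.6667 cm⁴.
Transfer it to the bottom edge using Ī + A·d² with d = y − 0:
  the section: d = 2 cm → contributes +74.6667 cm⁴
Total I = 74.6667 cm⁴.

I_base ≈ 74.67 cm⁴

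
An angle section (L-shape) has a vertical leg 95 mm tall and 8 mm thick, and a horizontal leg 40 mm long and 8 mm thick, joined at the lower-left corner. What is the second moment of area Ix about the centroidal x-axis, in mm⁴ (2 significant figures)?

Ix ≈ 9.4 × 10⁵ mm⁴

Treat the section as a set of non-overlapping primitives; coordinates are from the bounding-box lower-left.
Vertical leg: 8 × 95, A = 760 mm², y = 47.5 mm, Ī = 571 583 mm⁴.
Horizontal leg (remainder): 32 × 8, A = 256 mm², y = 4 mm, Ī = 1 365 mm⁴.
Centroid: ȳ = ΣA·y / ΣA = 36.54 mm.
Transfer each piece to the centroidal x-axis using Ī + A·d² with d = y − 36.54:
  vertical leg: d = 10.96 mm → contributes +662 886 mm⁴
  horizontal leg (remainder): d = -32.54 mm → contributes +272 421 mm⁴
Total I = 935 307 mm⁴.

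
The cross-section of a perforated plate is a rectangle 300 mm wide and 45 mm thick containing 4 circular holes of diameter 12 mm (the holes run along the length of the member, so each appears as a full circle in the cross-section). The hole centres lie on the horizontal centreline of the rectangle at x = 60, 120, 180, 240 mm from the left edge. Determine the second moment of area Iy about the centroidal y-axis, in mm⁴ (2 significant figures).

Iy ≈ 9.9 × 10⁷ mm⁴

Split into non-overlapping primitives; take the origin at the lower-left of the bounding box.
Plate: 300 × 45, A = 13 500 mm², x = 150 mm, Ī = 101 250 000 mm⁴.
Hole 1 (subtracted): ⌀12, A = 113.1 mm², x = 60 mm, Ī = 1 018 mm⁴.
Hole 2 (subtracted): ⌀12, A = 113.1 mm², x = 120 mm, Ī = 1 018 mm⁴.
Hole 3 (subtracted): ⌀12, A = 113.1 mm², x = 180 mm, Ī = 1 018 mm⁴.
Hole 4 (subtracted): ⌀12, A = 113.1 mm², x = 240 mm, Ī = 1 018 mm⁴.
By symmetry the centroid is at mid-width, x̄ = 150 mm.
Transfer each piece to the centroidal y-axis using Ī + A·d² with d = x − 150:
  plate: d = 0 mm → contributes +101 250 000 mm⁴
  hole 1: d = -90 mm → contributes −917 106 mm⁴
  hole 2: d = -30 mm → contributes −102 805 mm⁴
  hole 3: d = 30 mm → contributes −102 805 mm⁴
  hole 4: d = 90 mm → contributes −917 106 mm⁴
Total I = 99 210 176 mm⁴.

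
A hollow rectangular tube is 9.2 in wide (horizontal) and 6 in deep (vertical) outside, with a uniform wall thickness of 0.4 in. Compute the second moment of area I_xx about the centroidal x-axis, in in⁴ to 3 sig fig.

Break the section into simple shapes (no overlaps), measuring from the bottom-left corner of the bounding box.
Outer rectangle: 9.2 × 6, A = 55.2 in², y = 3 in, Ī = 165.6 in⁴.
Inner void (subtracted): 8.4 × 5.2, A = 43.68 in², y = 3 in, Ī = 98.426 in⁴.
By symmetry the centroid is at mid-height, ȳ = 3 in.
All pieces are centred on the centroidal x-axis, so I = ΣĪ (holes subtracted) = 67.174 in⁴.

I_xx ≈ 67.2 in⁴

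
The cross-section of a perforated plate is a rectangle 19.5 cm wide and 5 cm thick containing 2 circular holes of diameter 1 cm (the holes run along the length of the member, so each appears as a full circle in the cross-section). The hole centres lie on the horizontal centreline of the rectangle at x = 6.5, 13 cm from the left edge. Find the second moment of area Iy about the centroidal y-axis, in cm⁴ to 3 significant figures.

Iy ≈ 3070 cm⁴

Treat the section as a set of non-overlapping primitives; coordinates are from the bounding-box lower-left.
Plate: 19.5 × 5, A = 97.5 cm², x = 9.75 cm, Ī = 3089.5 cm⁴.
Hole 1 (subtracted): ⌀1, A = 0.7854 cm², x = 6.5 cm, Ī = 0.049087 cm⁴.
Hole 2 (subtracted): ⌀1, A = 0.7854 cm², x = 13 cm, Ī = 0.049087 cm⁴.
By symmetry the centroid is at mid-width, x̄ = 9.75 cm.
Transfer each piece to the centroidal y-axis using Ī + A·d² with d = x − 9.75:
  plate: d = 0 cm → contributes +3089.5 cm⁴
  hole 1: d = -3.25 cm → contributes −8.3449 cm⁴
  hole 2: d = 3.25 cm → contributes −8.3449 cm⁴
Total I = 3072.8 cm⁴.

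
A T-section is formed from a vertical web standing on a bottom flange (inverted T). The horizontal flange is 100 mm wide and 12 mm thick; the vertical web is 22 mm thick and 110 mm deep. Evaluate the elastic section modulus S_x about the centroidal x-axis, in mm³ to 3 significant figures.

S_x ≈ 7.23 × 10⁴ mm³

Decompose the section into non-overlapping parts with the origin at the bottom-left of its bounding rectangle.
Flange: 100 × 12, A = 1 200 mm², y = 6 mm, Ī = 14 400 mm⁴.
Web: 22 × 110, A = 2 420 mm², y = 67 mm, Ī = 2 440 167 mm⁴.
Centroid: ȳ = ΣA·y / ΣA = 46.779 mm.
Transfer each piece to the centroidal x-axis using Ī + A·d² with d = y − 46.779:
  flange: d = -40.779 mm → contributes +2 009 913 mm⁴
  web: d = 20.221 mm → contributes +3 429 677 mm⁴
Total I = 5 439 590 mm⁴.
Extreme fibre distance c = 75.221 mm; S = I/c = 72 315 mm³.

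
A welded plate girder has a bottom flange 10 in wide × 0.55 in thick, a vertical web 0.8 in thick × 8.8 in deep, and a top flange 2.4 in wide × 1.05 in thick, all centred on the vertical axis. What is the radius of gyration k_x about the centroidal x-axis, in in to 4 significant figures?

Treat the section as a set of non-overlapping primitives; coordinates are from the bounding-box lower-left.
Bottom plate: 10 × 0.55, A = 5.5 in², y = 0.275 in, Ī = 0.138646 in⁴.
Web plate: 0.8 × 8.8, A = 7.04 in², y = 4.95 in, Ī = 45.4315 in⁴.
Top plate: 2.4 × 1.05, A = 2.52 in², y = 9.875 in, Ī = 0.231525 in⁴.
Centroid: ȳ = ΣA·y / ΣA = 4.06677 in.
Transfer each piece to the centroidal x-axis using Ī + A·d² with d = y − 4.06677:
  bottom plate: d = -3.79177 in → contributes +79.2148 in⁴
  web plate: d = 0.883234 in → contributes +50.9234 in⁴
  top plate: d = 5.80823 in → contributes +85.2452 in⁴
Total I = 215.383 in⁴.
Radius of gyration: k = √(I/A) = √(215.383 / 15.06) = 3.78176 in.

k_x ≈ 3.782 in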